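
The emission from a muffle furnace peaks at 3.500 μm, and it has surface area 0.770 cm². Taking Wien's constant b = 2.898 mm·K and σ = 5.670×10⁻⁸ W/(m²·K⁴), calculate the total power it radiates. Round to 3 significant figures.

Wien's law: T = b/λ_max = 2.898×10⁻³/3.500×10⁻⁶ = 828.000 K.
Area A = 0.770 cm² = 7.70×10⁻⁵ m².
Then P = σAT⁴ = 5.670×10⁻⁸×7.70×10⁻⁵×(828.000)⁴ = 2.05 W.

P ≈ 2.05 W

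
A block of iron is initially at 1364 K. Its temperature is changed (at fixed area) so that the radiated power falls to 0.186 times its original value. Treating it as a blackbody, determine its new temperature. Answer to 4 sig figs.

T₂ ≈ 895.8 K

P ∝ T⁴, so T₂/T₁ = (P₂/P₁)^(1/4) = (0.186)^(1/4) = 0.656717.
T₂ = 1364 × 0.656717 = 895.8 K.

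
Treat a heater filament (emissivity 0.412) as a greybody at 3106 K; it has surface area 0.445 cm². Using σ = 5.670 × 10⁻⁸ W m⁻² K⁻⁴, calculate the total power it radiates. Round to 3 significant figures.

Area A = 0.445 cm² = 4.45×10⁻⁵ m².
P = εσAT⁴ = 0.412 × 5.670×10⁻⁸ × 4.45×10⁻⁵ × (3106)⁴ = 96.7 W.

P ≈ 96.7 W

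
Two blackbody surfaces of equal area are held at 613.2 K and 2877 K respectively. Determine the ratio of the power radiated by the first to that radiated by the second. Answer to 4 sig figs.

With equal areas, P₁/P₂ = (T₁/T₂)⁴ = (613.2/2877)⁴ = 2.064×10⁻³.

P₁/P₂ ≈ 2.064×10⁻³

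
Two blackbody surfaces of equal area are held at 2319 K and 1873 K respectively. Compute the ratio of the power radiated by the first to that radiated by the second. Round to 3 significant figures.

P₁/P₂ ≈ 2.35

With equal areas, P₁/P₂ = (T₁/T₂)⁴ = (2319/1873)⁴ = 2.35.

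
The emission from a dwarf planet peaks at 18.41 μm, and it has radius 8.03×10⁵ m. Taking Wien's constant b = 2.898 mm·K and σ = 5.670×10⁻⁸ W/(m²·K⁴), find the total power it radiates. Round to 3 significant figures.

P ≈ 2.82×10¹⁴ W

Wien's law: T = b/λ_max = 2.898×10⁻³/1.841×10⁻⁵ = 157.414 K.
Surface area A = 4πR² = 4π(8.03×10⁵ m)² = 8.10291×10¹² m².
Then P = σAT⁴ = 5.670×10⁻⁸×8.10291×10¹²×(157.414)⁴ = 2.82×10¹⁴ W.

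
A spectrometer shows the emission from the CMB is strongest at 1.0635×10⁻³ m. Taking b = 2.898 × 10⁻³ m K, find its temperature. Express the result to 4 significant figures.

Wien's law gives T = b/λ_max = (2.898×10⁻³ m·K)/(1.0635×10⁻³ m) = 2.725 K.

T ≈ 2.725 K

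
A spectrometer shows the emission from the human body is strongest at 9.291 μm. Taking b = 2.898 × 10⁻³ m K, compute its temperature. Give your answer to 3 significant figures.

Wien's law gives T = b/λ_max = (2.898×10⁻³ m·K)/(9.291×10⁻⁶ m) = 312 K.

T ≈ 312 K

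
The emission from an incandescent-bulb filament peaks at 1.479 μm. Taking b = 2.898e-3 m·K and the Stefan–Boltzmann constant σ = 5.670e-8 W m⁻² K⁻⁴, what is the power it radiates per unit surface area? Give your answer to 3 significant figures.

I ≈ 8.36×10⁵ W/m²

Wien's law: T = b/λ_max = 2.898×10⁻³/1.479×10⁻⁶ = 1959.43 K.
Then I = σT⁴ = 5.670×10⁻⁸×(1959.43)⁴ = 8.36×10⁵ W/m².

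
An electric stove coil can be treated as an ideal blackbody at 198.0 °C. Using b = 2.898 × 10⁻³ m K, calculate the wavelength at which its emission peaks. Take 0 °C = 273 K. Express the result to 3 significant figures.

T = 198.0 °C + 273 = 471.0 K.
Wien's displacement law: λ_max = b/T = (2.898×10⁻³ m·K)/(471.0 K) = 6.153×10⁻⁶ m.
That is 6.15 μm, in the infrared range.

λ_max ≈ 6.15 μm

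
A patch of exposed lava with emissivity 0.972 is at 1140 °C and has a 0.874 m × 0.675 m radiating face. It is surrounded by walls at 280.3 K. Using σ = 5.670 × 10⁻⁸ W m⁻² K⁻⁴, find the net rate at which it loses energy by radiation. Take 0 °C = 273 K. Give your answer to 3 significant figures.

T = 1140 °C + 273 = 1413 K.
Area A = 0.874 × 0.675 = 0.58995 m².
Net radiated power P_net = εσA(T⁴ − T₀⁴) = 0.972×5.670×10⁻⁸×0.58995×(1413⁴ − 280.3⁴).
T⁴ − T₀⁴ = 3.98629×10¹² − 6.17294×10⁹ = 3.98012×10¹² K⁴, so P_net = 1.29×10⁵ W.

Net loss ≈ 1.29×10⁵ W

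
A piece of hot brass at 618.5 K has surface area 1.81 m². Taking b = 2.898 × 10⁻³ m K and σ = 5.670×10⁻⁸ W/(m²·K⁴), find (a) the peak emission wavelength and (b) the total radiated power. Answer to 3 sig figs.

λ_max ≈ 4.69 μm; P ≈ 1.50×10⁴ W

(a) λ_max = b/T = 2.898×10⁻³/618.5 = 4.686×10⁻⁶ m = 4.69 μm.
Area A = 1.81 m².
(b) P = σAT⁴ = 5.670×10⁻⁸×1.81×(618.5)⁴ = 1.50×10⁴ W.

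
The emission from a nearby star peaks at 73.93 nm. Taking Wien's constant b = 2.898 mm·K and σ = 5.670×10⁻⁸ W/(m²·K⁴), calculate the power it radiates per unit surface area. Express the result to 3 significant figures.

Wien's law: T = b/λ_max = 2.898×10⁻³/7.393×10⁻⁸ = 39199.2 K.
Then I = σT⁴ = 5.670×10⁻⁸×(39199.2)⁴ = 1.34×10¹¹ W/m².

I ≈ 1.34×10¹¹ W/m²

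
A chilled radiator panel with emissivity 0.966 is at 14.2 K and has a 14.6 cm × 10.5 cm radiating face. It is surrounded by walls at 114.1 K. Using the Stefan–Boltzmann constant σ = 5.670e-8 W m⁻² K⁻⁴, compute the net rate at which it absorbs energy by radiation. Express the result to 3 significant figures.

Net gain ≈ 0.142 W

Area A = 0.146 × 0.105 = 0.01533 m².
Net radiated power P_net = εσA(T⁴ − T₀⁴) = 0.966×5.670×10⁻⁸×0.01533×(14.2⁴ − 114.1⁴).
T⁴ − T₀⁴ = 40658.7 − 1.69489×10⁸ = -1.69448×10⁸ K⁴, so P_net = -0.142 W — negative, meaning a net gain of 0.142 W.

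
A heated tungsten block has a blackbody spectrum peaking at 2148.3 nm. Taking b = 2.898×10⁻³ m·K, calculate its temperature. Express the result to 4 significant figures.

Wien's law gives T = b/λ_max = (2.898×10⁻³ m·K)/(2.1483×10⁻⁶ m) = 1349 K.

T ≈ 1349 K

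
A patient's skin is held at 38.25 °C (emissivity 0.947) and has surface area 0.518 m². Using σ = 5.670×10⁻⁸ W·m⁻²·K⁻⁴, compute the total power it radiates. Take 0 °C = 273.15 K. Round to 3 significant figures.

P ≈ 262 W

T = 38.25 °C + 273.15 = 311.40 K.
Area A = 0.518 m².
P = εσAT⁴ = 0.947 × 5.670×10⁻⁸ × 0.518 × (311.40)⁴ = 262 W.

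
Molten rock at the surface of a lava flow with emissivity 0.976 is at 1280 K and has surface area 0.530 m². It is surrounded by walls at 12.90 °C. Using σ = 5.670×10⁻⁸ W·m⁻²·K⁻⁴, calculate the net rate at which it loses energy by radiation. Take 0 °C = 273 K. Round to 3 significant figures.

Net loss ≈ 7.85×10⁴ W

Surroundings: T = 12.90 °C + 273 = 285.90 K.
Area A = 0.530 m².
Net radiated power P_net = εσA(T⁴ − T₀⁴) = 0.976×5.670×10⁻⁸×0.530×(1280⁴ − 285.90⁴).
T⁴ − T₀⁴ = 2.68435×10¹² − 6.68123×10⁹ = 2.67767×10¹² K⁴, so P_net = 7.85×10⁴ W.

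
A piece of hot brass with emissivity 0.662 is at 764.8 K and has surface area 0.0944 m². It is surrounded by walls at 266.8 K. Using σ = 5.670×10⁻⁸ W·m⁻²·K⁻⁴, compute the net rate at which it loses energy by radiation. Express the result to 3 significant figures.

Area A = 0.0944 m².
Net radiated power P_net = εσA(T⁴ − T₀⁴) = 0.662×5.670×10⁻⁸×0.0944×(764.8⁴ − 266.8⁴).
T⁴ − T₀⁴ = 3.42130×10¹¹ − 5.06691×10⁹ = 3.37063×10¹¹ K⁴, so P_net = 1.19×10³ W.

Net loss ≈ 1.19×10³ W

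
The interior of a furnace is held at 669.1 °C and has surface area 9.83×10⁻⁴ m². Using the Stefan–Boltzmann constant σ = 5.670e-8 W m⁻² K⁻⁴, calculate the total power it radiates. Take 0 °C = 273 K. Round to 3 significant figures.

P ≈ 43.9 W

T = 669.1 °C + 273 = 942.1 K.
Area A = 9.83×10⁻⁴ m².
P = σAT⁴ = 5.670×10⁻⁸ × 9.83×10⁻⁴ × (942.1)⁴ = 43.9 W.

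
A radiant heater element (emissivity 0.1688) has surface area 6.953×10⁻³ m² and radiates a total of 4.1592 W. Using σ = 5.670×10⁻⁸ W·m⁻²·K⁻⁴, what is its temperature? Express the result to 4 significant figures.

T ≈ 500.0 K

Area A = 6.953×10⁻³ m².
P = εσAT⁴ ⇒ T = (P/(εσA))^(1/4) = (4.1592/(0.1688×5.670×10⁻⁸×6.953×10⁻³))^(1/4) = 500.0 K.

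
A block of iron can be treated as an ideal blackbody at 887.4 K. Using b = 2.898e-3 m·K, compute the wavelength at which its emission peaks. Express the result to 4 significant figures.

λ_max ≈ 3.266 μm

Wien's displacement law: λ_max = b/T = (2.898×10⁻³ m·K)/(887.4 K) = 3.2657×10⁻⁶ m.
That is 3.266 μm, in the infrared range.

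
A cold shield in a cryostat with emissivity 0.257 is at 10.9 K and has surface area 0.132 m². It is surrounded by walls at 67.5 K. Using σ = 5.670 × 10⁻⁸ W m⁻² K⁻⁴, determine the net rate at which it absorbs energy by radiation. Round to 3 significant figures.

Net gain ≈ 0.0399 W

Area A = 0.132 m².
Net radiated power P_net = εσA(T⁴ − T₀⁴) = 0.257×5.670×10⁻⁸×0.132×(10.9⁴ − 67.5⁴).
T⁴ − T₀⁴ = 14115.8 − 2.07594×10⁷ = -2.07453×10⁷ K⁴, so P_net = -0.0399 W — negative, meaning a net gain of 0.0399 W.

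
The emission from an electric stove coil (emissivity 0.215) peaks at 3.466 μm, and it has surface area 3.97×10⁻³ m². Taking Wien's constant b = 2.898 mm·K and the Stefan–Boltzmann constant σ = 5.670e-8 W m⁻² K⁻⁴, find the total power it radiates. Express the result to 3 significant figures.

P ≈ 23.7 W

Wien's law: T = b/λ_max = 2.898×10⁻³/3.466×10⁻⁶ = 836.122 K.
Area A = 3.97×10⁻³ m².
Then P = εσAT⁴ = 0.215×5.670×10⁻⁸×3.97×10⁻³×(836.122)⁴ = 23.7 W.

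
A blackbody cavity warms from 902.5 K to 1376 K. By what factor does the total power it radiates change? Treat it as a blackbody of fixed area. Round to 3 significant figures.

P ∝ T⁴, so P₂/P₁ = (T₂/T₁)⁴ = (1376/902.5)⁴ = (1.52465)⁴ = 5.40.

P₂/P₁ ≈ 5.40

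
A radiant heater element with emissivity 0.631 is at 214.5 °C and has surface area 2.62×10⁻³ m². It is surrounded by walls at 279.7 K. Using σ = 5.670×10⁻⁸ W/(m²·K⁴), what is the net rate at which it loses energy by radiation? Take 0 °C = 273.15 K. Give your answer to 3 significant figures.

T = 214.5 °C + 273.15 = 487.65 K.
Area A = 2.62×10⁻³ m².
Net radiated power P_net = εσA(T⁴ − T₀⁴) = 0.631×5.670×10⁻⁸×2.62×10⁻³×(487.65⁴ − 279.7⁴).
T⁴ − T₀⁴ = 5.65500×10¹⁰ − 6.12026×10⁹ = 5.04297×10¹⁰ K⁴, so P_net = 4.73 W.

Net loss ≈ 4.73 W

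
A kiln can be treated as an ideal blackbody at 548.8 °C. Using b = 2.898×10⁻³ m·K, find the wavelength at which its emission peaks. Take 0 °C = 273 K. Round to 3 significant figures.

λ_max ≈ 3.53 μm

T = 548.8 °C + 273 = 821.8 K.
Wien's displacement law: λ_max = b/T = (2.898×10⁻³ m·K)/(821.8 K) = 3.526×10⁻⁶ m.
That is 3.53 μm, in the infrared range.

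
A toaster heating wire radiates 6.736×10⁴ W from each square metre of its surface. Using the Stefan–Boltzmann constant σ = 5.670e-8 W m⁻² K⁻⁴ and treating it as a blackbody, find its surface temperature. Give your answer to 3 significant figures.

T ≈ 1.04×10³ K

I = σT⁴, so T = (I/σ)^(1/4) = (6.736×10⁴/(5.670×10⁻⁸))^(1/4) = 1.04×10³ K.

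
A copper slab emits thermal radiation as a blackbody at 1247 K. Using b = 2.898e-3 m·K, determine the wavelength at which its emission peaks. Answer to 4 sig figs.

λ_max ≈ 2.324 μm

Wien's displacement law: λ_max = b/T = (2.898×10⁻³ m·K)/(1247 K) = 2.3240×10⁻⁶ m.
That is 2.324 μm, in the infrared range.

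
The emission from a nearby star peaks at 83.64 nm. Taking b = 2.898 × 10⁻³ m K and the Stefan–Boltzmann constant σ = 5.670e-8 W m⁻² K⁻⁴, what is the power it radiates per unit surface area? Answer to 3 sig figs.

Wien's law: T = b/λ_max = 2.898×10⁻³/8.364×10⁻⁸ = 34648.5 K.
Then I = σT⁴ = 5.670×10⁻⁸×(34648.5)⁴ = 8.17×10¹⁰ W/m².

I ≈ 8.17×10¹⁰ W/m²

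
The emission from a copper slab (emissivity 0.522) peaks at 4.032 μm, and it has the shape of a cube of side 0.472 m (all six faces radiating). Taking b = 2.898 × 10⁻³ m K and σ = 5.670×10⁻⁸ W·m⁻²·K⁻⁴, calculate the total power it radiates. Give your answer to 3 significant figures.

Wien's law: T = b/λ_max = 2.898×10⁻³/4.032×10⁻⁶ = 718.750 K.
Area A = 6s² = 6×(0.472 m)² = 1.3367 m².
Then P = εσAT⁴ = 0.522×5.670×10⁻⁸×1.3367×(718.750)⁴ = 1.06×10⁴ W.

P ≈ 1.06×10⁴ W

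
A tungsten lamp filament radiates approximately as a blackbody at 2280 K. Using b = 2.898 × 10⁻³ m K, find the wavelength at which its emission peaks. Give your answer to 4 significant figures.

Wien's displacement law: λ_max = b/T = (2.898×10⁻³ m·K)/(2280 K) = 1.2711×10⁻⁶ m.
That is 1271 nm, in the infrared range.

λ_max ≈ 1271 nm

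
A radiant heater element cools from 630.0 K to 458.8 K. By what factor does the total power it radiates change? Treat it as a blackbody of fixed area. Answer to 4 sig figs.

P₂/P₁ ≈ 0.2813

P ∝ T⁴, so P₂/P₁ = (T₂/T₁)⁴ = (458.8/630.0)⁴ = (0.728254)⁴ = 0.2813.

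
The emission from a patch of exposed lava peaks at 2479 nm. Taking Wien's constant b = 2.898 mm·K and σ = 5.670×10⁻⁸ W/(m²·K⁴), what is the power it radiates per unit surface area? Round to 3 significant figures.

I ≈ 1.06×10⁵ W/m²

Wien's law: T = b/λ_max = 2.898×10⁻³/2.479×10⁻⁶ = 1169.02 K.
Then I = σT⁴ = 5.670×10⁻⁸×(1169.02)⁴ = 1.06×10⁵ W/m².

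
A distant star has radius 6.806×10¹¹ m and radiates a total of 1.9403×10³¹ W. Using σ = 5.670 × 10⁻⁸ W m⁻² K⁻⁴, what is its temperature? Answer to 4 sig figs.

Surface area A = 4πR² = 4π(6.806×10¹¹ m)² = 5.82095×10²⁴ m².
P = σAT⁴ ⇒ T = (P/(σA))^(1/4) = (1.9403×10³¹/(5.670×10⁻⁸×5.82095×10²⁴))^(1/4) = 2769 K.

T ≈ 2769 K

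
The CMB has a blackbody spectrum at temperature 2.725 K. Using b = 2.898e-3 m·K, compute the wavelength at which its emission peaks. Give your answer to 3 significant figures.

λ_max ≈ 1.06×10⁻³ m

Wien's displacement law: λ_max = b/T = (2.898×10⁻³ m·K)/(2.725 K) = 1.063×10⁻³ m.
That is 1.06×10⁻³ m, in the microwave range.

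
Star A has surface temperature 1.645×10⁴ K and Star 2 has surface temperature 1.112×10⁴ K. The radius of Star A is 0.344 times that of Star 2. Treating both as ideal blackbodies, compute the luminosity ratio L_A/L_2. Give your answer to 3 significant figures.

L_A/L_2 ≈ 0.567

L ∝ R²T⁴, so L_A/L_2 = (R_A/R_2)²(T_A/T_2)⁴ = (0.344)² × (1.645×10⁴/1.112×10⁴)⁴ = 0.118336 × 4.78900 = 0.567.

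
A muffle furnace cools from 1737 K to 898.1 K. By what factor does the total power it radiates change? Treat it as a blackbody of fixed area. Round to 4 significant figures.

P₂/P₁ ≈ 0.07147

P ∝ T⁴, so P₂/P₁ = (T₂/T₁)⁴ = (898.1/1737)⁴ = (0.517041)⁴ = 0.07147.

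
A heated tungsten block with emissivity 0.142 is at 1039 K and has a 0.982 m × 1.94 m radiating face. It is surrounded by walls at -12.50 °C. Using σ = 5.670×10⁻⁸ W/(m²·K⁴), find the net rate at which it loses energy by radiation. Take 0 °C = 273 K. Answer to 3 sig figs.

Net loss ≈ 1.78×10⁴ W

Surroundings: T = -12.50 °C + 273 = 260.50 K.
Area A = 0.982 × 1.94 = 1.90508 m².
Net radiated power P_net = εσA(T⁴ − T₀⁴) = 0.142×5.670×10⁻⁸×1.90508×(1039⁴ − 260.50⁴).
T⁴ − T₀⁴ = 1.16537×10¹² − 4.60501×10⁹ = 1.16076×10¹² K⁴, so P_net = 1.78×10⁴ W.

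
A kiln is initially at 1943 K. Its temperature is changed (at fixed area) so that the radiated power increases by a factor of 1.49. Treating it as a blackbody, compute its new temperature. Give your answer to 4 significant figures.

P ∝ T⁴, so T₂/T₁ = (P₂/P₁)^(1/4) = (1.49)^(1/4) = 1.10483.
T₂ = 1943 × 1.10483 = 2147 K.

T₂ ≈ 2147 K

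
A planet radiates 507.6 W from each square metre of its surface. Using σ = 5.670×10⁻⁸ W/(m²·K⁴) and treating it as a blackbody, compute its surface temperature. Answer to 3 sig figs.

I = σT⁴, so T = (I/σ)^(1/4) = (507.6/(5.670×10⁻⁸))^(1/4) = 308 K.

T ≈ 308 K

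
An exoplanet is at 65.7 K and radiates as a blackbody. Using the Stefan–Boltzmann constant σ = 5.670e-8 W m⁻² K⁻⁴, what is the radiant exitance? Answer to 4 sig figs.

I ≈ 1.056 W/m²

Stefan–Boltzmann: I = σT⁴ = 5.670×10⁻⁸ × (65.7)⁴ = 1.056 W/m².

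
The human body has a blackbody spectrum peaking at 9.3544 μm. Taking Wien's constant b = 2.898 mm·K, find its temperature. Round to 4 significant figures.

T ≈ 309.8 K

Wien's law gives T = b/λ_max = (2.898×10⁻³ m·K)/(9.3544×10⁻⁶ m) = 309.8 K.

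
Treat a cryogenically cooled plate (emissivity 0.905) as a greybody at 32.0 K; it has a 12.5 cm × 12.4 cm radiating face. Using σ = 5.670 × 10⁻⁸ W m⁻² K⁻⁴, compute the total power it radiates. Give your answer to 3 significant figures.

P ≈ 8.34×10⁻⁴ W

Area A = 0.125 × 0.124 = 0.0155 m².
P = εσAT⁴ = 0.905 × 5.670×10⁻⁸ × 0.0155 × (32.0)⁴ = 8.34×10⁻⁴ W.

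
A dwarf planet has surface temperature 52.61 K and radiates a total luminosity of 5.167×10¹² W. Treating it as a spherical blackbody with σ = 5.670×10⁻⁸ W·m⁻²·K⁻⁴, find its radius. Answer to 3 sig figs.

R ≈ 9.73×10⁵ m

L = 4πR²σT⁴ ⇒ R = √(L/(4πσT⁴)).
σT⁴ = 0.434366 W/m², so R = √(5.167×10¹²/(4π×0.434366)) = 9.73×10⁵ m.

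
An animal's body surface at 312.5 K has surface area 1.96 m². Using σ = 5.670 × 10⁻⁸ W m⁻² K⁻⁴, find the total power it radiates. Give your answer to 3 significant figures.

P ≈ 1.06×10³ W

Area A = 1.96 m².
P = σAT⁴ = 5.670×10⁻⁸ × 1.96 × (312.5)⁴ = 1.06×10³ W.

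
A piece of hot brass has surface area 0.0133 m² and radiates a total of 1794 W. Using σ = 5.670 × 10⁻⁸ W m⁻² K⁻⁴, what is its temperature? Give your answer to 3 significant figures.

Area A = 0.0133 m².
P = σAT⁴ ⇒ T = (P/(σA))^(1/4) = (1794/(5.670×10⁻⁸×0.0133))^(1/4) = 1.24×10³ K.

T ≈ 1.24×10³ K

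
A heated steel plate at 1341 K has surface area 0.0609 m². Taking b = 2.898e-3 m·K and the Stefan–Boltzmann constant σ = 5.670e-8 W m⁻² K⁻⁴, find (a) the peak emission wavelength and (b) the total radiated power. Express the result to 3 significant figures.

λ_max ≈ 2.16 μm; P ≈ 1.12×10⁴ W

(a) λ_max = b/T = 2.898×10⁻³/1341 = 2.161×10⁻⁶ m = 2.16 μm.
Area A = 0.0609 m².
(b) P = σAT⁴ = 5.670×10⁻⁸×0.0609×(1341)⁴ = 1.12×10⁴ W.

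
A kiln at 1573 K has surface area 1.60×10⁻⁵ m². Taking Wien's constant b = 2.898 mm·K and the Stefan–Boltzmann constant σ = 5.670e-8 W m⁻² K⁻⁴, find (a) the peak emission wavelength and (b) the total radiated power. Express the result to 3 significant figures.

(a) λ_max = b/T = 2.898×10⁻³/1573 = 1.842×10⁻⁶ m = 1.84×10³ nm.
Area A = 1.60×10⁻⁵ m².
(b) P = σAT⁴ = 5.670×10⁻⁸×1.60×10⁻⁵×(1573)⁴ = 5.55 W.

λ_max ≈ 1.84×10³ nm; P ≈ 5.55 W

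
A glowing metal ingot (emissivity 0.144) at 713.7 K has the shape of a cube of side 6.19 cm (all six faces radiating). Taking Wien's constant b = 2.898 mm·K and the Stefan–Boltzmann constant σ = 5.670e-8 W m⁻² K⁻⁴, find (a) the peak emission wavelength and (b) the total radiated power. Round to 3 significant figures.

λ_max ≈ 4.06 μm; P ≈ 48.7 W

(a) λ_max = b/T = 2.898×10⁻³/713.7 = 4.061×10⁻⁶ m = 4.06 μm.
Area A = 6s² = 6×(0.0619 m)² = 0.0229897 m².
(b) P = εσAT⁴ = 0.144×5.670×10⁻⁸×0.0229897×(713.7)⁴ = 48.7 W.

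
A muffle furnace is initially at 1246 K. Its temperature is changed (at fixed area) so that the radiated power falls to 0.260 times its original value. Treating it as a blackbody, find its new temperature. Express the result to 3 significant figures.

P ∝ T⁴, so T₂/T₁ = (P₂/P₁)^(1/4) = (0.260)^(1/4) = 0.714074.
T₂ = 1246 × 0.714074 = 890 K.

T₂ ≈ 890 K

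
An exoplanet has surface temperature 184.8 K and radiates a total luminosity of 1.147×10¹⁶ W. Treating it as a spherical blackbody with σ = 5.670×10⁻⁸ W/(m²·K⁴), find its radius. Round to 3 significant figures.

R ≈ 3.72×10⁶ m

L = 4πR²σT⁴ ⇒ R = √(L/(4πσT⁴)).
σT⁴ = 66.1288 W/m², so R = √(1.147×10¹⁶/(4π×66.1288)) = 3.72×10⁶ m.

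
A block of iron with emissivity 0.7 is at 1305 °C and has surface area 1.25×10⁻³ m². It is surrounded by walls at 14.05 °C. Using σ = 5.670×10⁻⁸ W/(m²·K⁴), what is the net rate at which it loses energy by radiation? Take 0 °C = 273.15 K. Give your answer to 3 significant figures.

T = 1305 °C + 273.15 = 1578.15 K.
Surroundings: T = 14.05 °C + 273.15 = 287.20 K.
Area A = 1.25×10⁻³ m².
Net radiated power P_net = εσA(T⁴ − T₀⁴) = 0.7×5.670×10⁻⁸×1.25×10⁻³×(1578.15⁴ − 287.20⁴).
T⁴ − T₀⁴ = 6.20288×10¹² − 6.80358×10⁹ = 6.19608×10¹² K⁴, so P_net = 307 W.

Net loss ≈ 307 W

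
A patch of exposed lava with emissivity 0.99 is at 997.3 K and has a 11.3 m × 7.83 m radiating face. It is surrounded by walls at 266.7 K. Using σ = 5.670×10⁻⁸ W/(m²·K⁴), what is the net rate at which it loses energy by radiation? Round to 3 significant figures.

Net loss ≈ 4.89×10⁶ W

Area A = 11.3 × 7.83 = 88.479 m².
Net radiated power P_net = εσA(T⁴ − T₀⁴) = 0.99×5.670×10⁻⁸×88.479×(997.3⁴ − 266.7⁴).
T⁴ − T₀⁴ = 9.89244×10¹¹ − 5.05932×10⁹ = 9.84185×10¹¹ K⁴, so P_net = 4.89×10⁶ W.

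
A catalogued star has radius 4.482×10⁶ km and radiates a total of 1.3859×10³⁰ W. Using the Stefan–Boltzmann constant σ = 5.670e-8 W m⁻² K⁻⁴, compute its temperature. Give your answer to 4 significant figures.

T ≈ 1.764×10⁴ K

Surface area A = 4πR² = 4π(4.482×10⁹ m)² = 2.52437×10²⁰ m².
P = σAT⁴ ⇒ T = (P/(σA))^(1/4) = (1.3859×10³⁰/(5.670×10⁻⁸×2.52437×10²⁰))^(1/4) = 1.764×10⁴ K.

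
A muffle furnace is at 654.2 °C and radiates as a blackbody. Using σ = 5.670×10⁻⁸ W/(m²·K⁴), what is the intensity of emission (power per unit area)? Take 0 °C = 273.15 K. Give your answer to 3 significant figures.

T = 654.2 °C + 273.15 = 927.35 K.
Stefan–Boltzmann: I = σT⁴ = 5.670×10⁻⁸ × (927.35)⁴ = 4.19×10⁴ W/m².

I ≈ 4.19×10⁴ W/m²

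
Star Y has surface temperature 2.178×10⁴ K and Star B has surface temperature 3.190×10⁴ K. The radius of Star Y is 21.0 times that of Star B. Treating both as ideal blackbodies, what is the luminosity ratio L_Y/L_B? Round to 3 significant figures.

L_Y/L_B ≈ 95.8

L ∝ R²T⁴, so L_Y/L_B = (R_Y/R_B)²(T_Y/T_B)⁴ = (21.0)² × (2.178×10⁴/3.190×10⁴)⁴ = 441 × 0.217305 = 95.8.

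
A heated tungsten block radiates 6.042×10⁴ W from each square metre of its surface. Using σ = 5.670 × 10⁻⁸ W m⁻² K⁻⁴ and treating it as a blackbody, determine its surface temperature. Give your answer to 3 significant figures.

T ≈ 1.02×10³ K

I = σT⁴, so T = (I/σ)^(1/4) = (6.042×10⁴/(5.670×10⁻⁸))^(1/4) = 1.02×10³ K.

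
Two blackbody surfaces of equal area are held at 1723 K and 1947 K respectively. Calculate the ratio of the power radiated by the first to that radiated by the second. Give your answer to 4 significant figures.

With equal areas, P₁/P₂ = (T₁/T₂)⁴ = (1723/1947)⁴ = 0.6133.

P₁/P₂ ≈ 0.6133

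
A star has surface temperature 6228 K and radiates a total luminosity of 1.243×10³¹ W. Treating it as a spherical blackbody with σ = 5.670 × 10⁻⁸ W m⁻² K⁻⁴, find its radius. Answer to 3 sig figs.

L = 4πR²σT⁴ ⇒ R = √(L/(4πσT⁴)).
σT⁴ = 8.53056×10⁷ W/m², so R = √(1.243×10³¹/(4π×8.53056×10⁷)) = 1.08×10¹¹ m.

R ≈ 1.08×10¹¹ m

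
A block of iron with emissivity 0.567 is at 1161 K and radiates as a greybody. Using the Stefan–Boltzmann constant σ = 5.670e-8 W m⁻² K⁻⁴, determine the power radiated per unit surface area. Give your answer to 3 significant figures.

Stefan–Boltzmann: I = εσT⁴ = 0.567 × 5.670×10⁻⁸ × (1161)⁴ = 5.84×10⁴ W/m².

I ≈ 5.84×10⁴ W/m²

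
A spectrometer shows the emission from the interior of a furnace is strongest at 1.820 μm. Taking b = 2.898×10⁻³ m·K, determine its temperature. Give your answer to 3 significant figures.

Wien's law gives T = b/λ_max = (2.898×10⁻³ m·K)/(1.820×10⁻⁶ m) = 1.59×10³ K.

T ≈ 1.59×10³ K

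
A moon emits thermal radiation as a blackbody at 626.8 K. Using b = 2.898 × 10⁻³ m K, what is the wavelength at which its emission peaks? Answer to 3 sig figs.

Wien's displacement law: λ_max = b/T = (2.898×10⁻³ m·K)/(626.8 K) = 4.623×10⁻⁶ m.
That is 4.62 μm, in the infrared range.

λ_max ≈ 4.62 μm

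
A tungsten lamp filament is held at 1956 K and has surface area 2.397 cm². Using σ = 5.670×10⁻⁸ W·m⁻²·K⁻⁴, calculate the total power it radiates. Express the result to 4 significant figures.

Area A = 2.397 cm² = 2.397×10⁻⁴ m².
P = σAT⁴ = 5.670×10⁻⁸ × 2.397×10⁻⁴ × (1956)⁴ = 198.9 W.

P ≈ 198.9 W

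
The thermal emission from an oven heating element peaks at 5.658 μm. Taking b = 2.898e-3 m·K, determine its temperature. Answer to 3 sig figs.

T ≈ 512 K

Wien's law gives T = b/λ_max = (2.898×10⁻³ m·K)/(5.658×10⁻⁶ m) = 512 K.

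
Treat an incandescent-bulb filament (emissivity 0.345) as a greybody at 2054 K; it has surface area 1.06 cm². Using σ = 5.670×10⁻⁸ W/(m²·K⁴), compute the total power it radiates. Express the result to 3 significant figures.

P ≈ 36.9 W

Area A = 1.06 cm² = 1.06×10⁻⁴ m².
P = εσAT⁴ = 0.345 × 5.670×10⁻⁸ × 1.06×10⁻⁴ × (2054)⁴ = 36.9 W.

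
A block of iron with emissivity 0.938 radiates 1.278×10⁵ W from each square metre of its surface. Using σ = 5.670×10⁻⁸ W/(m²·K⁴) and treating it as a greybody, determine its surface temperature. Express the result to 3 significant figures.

T ≈ 1.25×10³ K

I = εσT⁴, so T = (I/εσ)^(1/4) = (1.278×10⁵/(0.938×5.670×10⁻⁸))^(1/4) = 1.25×10³ K.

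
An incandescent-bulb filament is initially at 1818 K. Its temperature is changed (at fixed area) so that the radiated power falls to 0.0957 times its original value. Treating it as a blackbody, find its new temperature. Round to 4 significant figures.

P ∝ T⁴, so T₂/T₁ = (P₂/P₁)^(1/4) = (0.0957)^(1/4) = 0.556196.
T₂ = 1818 × 0.556196 = 1011 K.

T₂ ≈ 1011 K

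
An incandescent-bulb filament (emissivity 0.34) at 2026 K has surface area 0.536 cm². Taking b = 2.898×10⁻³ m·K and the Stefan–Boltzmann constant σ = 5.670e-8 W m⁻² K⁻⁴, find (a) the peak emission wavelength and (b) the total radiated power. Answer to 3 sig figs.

λ_max ≈ 1.43×10³ nm; P ≈ 17.4 W

(a) λ_max = b/T = 2.898×10⁻³/2026 = 1.430×10⁻⁶ m = 1.43×10³ nm.
Area A = 0.536 cm² = 5.36×10⁻⁵ m².
(b) P = εσAT⁴ = 0.34×5.670×10⁻⁸×5.36×10⁻⁵×(2026)⁴ = 17.4 W.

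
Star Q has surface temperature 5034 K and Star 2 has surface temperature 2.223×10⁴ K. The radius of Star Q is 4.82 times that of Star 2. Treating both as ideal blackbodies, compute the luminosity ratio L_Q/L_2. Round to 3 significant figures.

L ∝ R²T⁴, so L_Q/L_2 = (R_Q/R_2)²(T_Q/T_2)⁴ = (4.82)² × (5034/2.223×10⁴)⁴ = 23.2324 × 2.62963×10⁻³ = 0.0611.

L_Q/L_2 ≈ 0.0611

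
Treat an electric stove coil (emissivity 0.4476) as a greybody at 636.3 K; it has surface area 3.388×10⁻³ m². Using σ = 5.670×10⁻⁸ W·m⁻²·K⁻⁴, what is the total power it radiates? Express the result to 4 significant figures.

P ≈ 14.09 W

Area A = 3.388×10⁻³ m².
P = εσAT⁴ = 0.4476 × 5.670×10⁻⁸ × 3.388×10⁻³ × (636.3)⁴ = 14.09 W.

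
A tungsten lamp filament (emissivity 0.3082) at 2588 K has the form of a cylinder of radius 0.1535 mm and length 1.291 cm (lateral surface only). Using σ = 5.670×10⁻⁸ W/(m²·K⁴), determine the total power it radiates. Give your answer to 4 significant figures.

P ≈ 9.761 W

Lateral area A = 2πrL = 2π×1.535×10⁻⁴×0.01291 = 1.24513×10⁻⁵ m².
P = εσAT⁴ = 0.3082 × 5.670×10⁻⁸ × 1.24513×10⁻⁵ × (2588)⁴ = 9.761 W.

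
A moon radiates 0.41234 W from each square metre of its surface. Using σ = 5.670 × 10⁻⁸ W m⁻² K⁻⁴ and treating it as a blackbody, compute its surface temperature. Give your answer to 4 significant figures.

I = σT⁴, so T = (I/σ)^(1/4) = (0.41234/(5.670×10⁻⁸))^(1/4) = 51.93 K.

T ≈ 51.93 K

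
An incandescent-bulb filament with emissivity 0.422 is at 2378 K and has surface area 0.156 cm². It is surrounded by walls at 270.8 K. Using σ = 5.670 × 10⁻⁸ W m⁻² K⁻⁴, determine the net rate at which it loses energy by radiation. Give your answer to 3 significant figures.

Area A = 0.156 cm² = 1.56×10⁻⁵ m².
Net radiated power P_net = εσA(T⁴ − T₀⁴) = 0.422×5.670×10⁻⁸×1.56×10⁻⁵×(2378⁴ − 270.8⁴).
T⁴ − T₀⁴ = 3.19777×10¹³ − 5.37768×10⁹ = 3.19723×10¹³ K⁴, so P_net = 11.9 W.

Net loss ≈ 11.9 W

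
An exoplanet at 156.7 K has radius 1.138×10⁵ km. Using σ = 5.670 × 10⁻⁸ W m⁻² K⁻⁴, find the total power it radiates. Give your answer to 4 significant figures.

P ≈ 5.564×10¹⁸ W

Surface area A = 4πR² = 4π(1.138×10⁸ m)² = 1.62740×10¹⁷ m².
P = σAT⁴ = 5.670×10⁻⁸ × 1.62740×10¹⁷ × (156.7)⁴ = 5.564×10¹⁸ W.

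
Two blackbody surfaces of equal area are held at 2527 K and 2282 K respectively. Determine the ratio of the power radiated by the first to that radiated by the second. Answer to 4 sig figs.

P₁/P₂ ≈ 1.504

With equal areas, P₁/P₂ = (T₁/T₂)⁴ = (2527/2282)⁴ = 1.504.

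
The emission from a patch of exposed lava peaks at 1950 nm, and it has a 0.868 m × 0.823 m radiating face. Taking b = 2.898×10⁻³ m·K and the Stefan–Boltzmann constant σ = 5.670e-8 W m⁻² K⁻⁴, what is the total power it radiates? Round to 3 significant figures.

Wien's law: T = b/λ_max = 2.898×10⁻³/1.950×10⁻⁶ = 1486.15 K.
Area A = 0.868 × 0.823 = 0.714364 m².
Then P = σAT⁴ = 5.670×10⁻⁸×0.714364×(1486.15)⁴ = 1.98×10⁵ W.

P ≈ 1.98×10⁵ W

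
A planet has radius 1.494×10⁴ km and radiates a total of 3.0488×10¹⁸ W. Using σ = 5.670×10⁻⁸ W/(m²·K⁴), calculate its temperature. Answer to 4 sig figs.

Surface area A = 4πR² = 4π(1.494×10⁷ m)² = 2.80486×10¹⁵ m².
P = σAT⁴ ⇒ T = (P/(σA))^(1/4) = (3.0488×10¹⁸/(5.670×10⁻⁸×2.80486×10¹⁵))^(1/4) = 372.1 K.

T ≈ 372.1 K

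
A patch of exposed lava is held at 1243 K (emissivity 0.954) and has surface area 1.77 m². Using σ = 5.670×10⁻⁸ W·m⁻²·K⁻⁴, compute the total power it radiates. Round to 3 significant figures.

P ≈ 2.29×10⁵ W

Area A = 1.77 m².
P = εσAT⁴ = 0.954 × 5.670×10⁻⁸ × 1.77 × (1243)⁴ = 2.29×10⁵ W.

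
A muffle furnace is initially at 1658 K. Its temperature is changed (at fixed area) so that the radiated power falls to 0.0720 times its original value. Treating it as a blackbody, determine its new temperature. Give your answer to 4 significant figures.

P ∝ T⁴, so T₂/T₁ = (P₂/P₁)^(1/4) = (0.0720)^(1/4) = 0.518004.
T₂ = 1658 × 0.518004 = 858.9 K.

T₂ ≈ 858.9 K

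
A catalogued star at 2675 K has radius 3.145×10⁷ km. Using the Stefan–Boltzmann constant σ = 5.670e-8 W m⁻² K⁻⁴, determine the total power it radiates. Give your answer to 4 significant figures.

P ≈ 3.609×10²⁸ W

Surface area A = 4πR² = 4π(3.145×10¹⁰ m)² = 1.24294×10²² m².
P = σAT⁴ = 5.670×10⁻⁸ × 1.24294×10²² × (2675)⁴ = 3.609×10²⁸ W.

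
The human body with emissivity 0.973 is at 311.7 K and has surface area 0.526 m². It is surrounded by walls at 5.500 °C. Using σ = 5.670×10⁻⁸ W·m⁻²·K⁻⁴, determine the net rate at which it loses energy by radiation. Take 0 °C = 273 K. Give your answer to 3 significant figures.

Surroundings: T = 5.500 °C + 273 = 278.500 K.
Area A = 0.526 m².
Net radiated power P_net = εσA(T⁴ − T₀⁴) = 0.973×5.670×10⁻⁸×0.526×(311.7⁴ − 278.500⁴).
T⁴ − T₀⁴ = 9.43946×10⁹ − 6.01590×10⁹ = 3.42356×10⁹ K⁴, so P_net = 99.3 W.

Net loss ≈ 99.3 W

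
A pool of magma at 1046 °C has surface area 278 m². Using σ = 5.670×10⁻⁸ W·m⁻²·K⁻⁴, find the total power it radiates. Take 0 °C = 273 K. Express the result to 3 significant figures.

T = 1046 °C + 273 = 1319 K.
Area A = 278 m².
P = σAT⁴ = 5.670×10⁻⁸ × 278 × (1319)⁴ = 4.77×10⁷ W.

P ≈ 4.77×10⁷ W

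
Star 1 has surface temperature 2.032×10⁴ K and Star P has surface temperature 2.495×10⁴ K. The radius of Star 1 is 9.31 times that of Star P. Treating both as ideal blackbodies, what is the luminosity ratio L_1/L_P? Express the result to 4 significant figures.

L_1/L_P ≈ 38.13

L ∝ R²T⁴, so L_1/L_P = (R_1/R_P)²(T_1/T_P)⁴ = (9.31)² × (2.032×10⁴/2.495×10⁴)⁴ = 86.6761 × 0.439959 = 38.13.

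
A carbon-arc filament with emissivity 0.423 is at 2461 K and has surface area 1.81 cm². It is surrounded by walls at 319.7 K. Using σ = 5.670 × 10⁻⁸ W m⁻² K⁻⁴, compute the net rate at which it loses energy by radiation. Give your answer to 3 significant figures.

Area A = 1.81 cm² = 1.81×10⁻⁴ m².
Net radiated power P_net = εσA(T⁴ − T₀⁴) = 0.423×5.670×10⁻⁸×1.81×10⁻⁴×(2461⁴ − 319.7⁴).
T⁴ − T₀⁴ = 3.66814×10¹³ − 1.04465×10¹⁰ = 3.66710×10¹³ K⁴, so P_net = 159 W.

Net loss ≈ 159 W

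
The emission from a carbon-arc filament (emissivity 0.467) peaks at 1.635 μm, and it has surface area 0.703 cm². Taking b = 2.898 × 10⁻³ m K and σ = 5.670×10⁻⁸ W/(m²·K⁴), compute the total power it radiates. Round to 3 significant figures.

P ≈ 18.4 W

Wien's law: T = b/λ_max = 2.898×10⁻³/1.635×10⁻⁶ = 1772.48 K.
Area A = 0.703 cm² = 7.03×10⁻⁵ m².
Then P = εσAT⁴ = 0.467×5.670×10⁻⁸×7.03×10⁻⁵×(1772.48)⁴ = 18.4 W.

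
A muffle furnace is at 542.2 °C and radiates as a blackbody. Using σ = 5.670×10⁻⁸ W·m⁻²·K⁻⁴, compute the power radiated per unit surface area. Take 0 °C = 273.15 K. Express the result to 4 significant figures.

I ≈ 2.506×10⁴ W/m²

T = 542.2 °C + 273.15 = 815.35 K.
Stefan–Boltzmann: I = σT⁴ = 5.670×10⁻⁸ × (815.35)⁴ = 2.506×10⁴ W/m².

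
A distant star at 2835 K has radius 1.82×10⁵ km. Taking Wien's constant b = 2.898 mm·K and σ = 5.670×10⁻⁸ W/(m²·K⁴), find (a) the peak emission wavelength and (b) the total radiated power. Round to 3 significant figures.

(a) λ_max = b/T = 2.898×10⁻³/2835 = 1.022×10⁻⁶ m = 1.02×10³ nm.
Surface area A = 4πR² = 4π(1.82×10⁸ m)² = 4.16248×10¹⁷ m².
(b) P = σAT⁴ = 5.670×10⁻⁸×4.16248×10¹⁷×(2835)⁴ = 1.52×10²⁴ W.

λ_max ≈ 1.02×10³ nm; P ≈ 1.52×10²⁴ W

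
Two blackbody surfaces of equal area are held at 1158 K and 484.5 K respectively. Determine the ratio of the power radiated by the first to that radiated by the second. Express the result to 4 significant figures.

With equal areas, P₁/P₂ = (T₁/T₂)⁴ = (1158/484.5)⁴ = 32.63.

P₁/P₂ ≈ 32.63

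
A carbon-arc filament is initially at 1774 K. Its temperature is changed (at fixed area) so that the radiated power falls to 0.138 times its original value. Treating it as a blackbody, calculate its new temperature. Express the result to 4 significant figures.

T₂ ≈ 1081 K

P ∝ T⁴, so T₂/T₁ = (P₂/P₁)^(1/4) = (0.138)^(1/4) = 0.609494.
T₂ = 1774 × 0.609494 = 1081 K.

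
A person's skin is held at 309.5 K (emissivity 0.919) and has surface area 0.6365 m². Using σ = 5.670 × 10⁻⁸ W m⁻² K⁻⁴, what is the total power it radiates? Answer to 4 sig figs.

P ≈ 304.3 W

Area A = 0.6365 m².
P = εσAT⁴ = 0.919 × 5.670×10⁻⁸ × 0.6365 × (309.5)⁴ = 304.3 W.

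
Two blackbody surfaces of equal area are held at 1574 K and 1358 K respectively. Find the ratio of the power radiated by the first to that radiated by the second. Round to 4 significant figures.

P₁/P₂ ≈ 1.805

With equal areas, P₁/P₂ = (T₁/T₂)⁴ = (1574/1358)⁴ = 1.805.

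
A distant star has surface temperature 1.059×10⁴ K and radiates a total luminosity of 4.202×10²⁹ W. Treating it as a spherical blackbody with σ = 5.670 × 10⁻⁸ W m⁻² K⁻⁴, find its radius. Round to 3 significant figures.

R ≈ 6.85×10⁹ m

L = 4πR²σT⁴ ⇒ R = √(L/(4πσT⁴)).
σT⁴ = 7.13127×10⁸ W/m², so R = √(4.202×10²⁹/(4π×7.13127×10⁸)) = 6.85×10⁹ m.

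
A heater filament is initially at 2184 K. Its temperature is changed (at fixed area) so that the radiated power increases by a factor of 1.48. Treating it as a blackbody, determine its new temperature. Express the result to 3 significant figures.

P ∝ T⁴, so T₂/T₁ = (P₂/P₁)^(1/4) = (1.48)^(1/4) = 1.10297.
T₂ = 2184 × 1.10297 = 2.41×10³ K.

T₂ ≈ 2.41×10³ K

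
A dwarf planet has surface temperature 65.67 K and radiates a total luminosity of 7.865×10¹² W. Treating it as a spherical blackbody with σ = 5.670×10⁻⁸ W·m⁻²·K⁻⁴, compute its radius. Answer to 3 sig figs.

L = 4πR²σT⁴ ⇒ R = √(L/(4πσT⁴)).
σT⁴ = 1.05451 W/m², so R = √(7.865×10¹²/(4π×1.05451)) = 7.70×10⁵ m.

R ≈ 7.70×10⁵ m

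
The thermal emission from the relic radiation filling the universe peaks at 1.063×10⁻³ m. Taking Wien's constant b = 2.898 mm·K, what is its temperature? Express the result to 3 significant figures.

T ≈ 2.73 K

Wien's law gives T = b/λ_max = (2.898×10⁻³ m·K)/(1.063×10⁻³ m) = 2.73 K.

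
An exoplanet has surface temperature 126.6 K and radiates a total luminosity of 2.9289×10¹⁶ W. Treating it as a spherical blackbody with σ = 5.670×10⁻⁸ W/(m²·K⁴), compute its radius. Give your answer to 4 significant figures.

R ≈ 1.265×10⁷ m

L = 4πR²σT⁴ ⇒ R = √(L/(4πσT⁴)).
σT⁴ = 14.5652 W/m², so R = √(2.9289×10¹⁶/(4π×14.5652)) = 1.265×10⁷ m.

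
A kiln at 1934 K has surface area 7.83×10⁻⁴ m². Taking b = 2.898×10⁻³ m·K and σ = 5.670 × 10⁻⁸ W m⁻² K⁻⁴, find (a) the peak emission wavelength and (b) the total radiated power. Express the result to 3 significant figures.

(a) λ_max = b/T = 2.898×10⁻³/1934 = 1.498×10⁻⁶ m = 1.50×10³ nm.
Area A = 7.83×10⁻⁴ m².
(b) P = σAT⁴ = 5.670×10⁻⁸×7.83×10⁻⁴×(1934)⁴ = 621 W.

λ_max ≈ 1.50×10³ nm; P ≈ 621 W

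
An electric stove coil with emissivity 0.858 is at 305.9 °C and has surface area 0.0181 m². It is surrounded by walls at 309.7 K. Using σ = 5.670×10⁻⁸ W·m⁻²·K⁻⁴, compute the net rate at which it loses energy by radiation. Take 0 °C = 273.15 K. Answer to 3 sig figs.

Net loss ≈ 90.9 W

T = 305.9 °C + 273.15 = 579.05 K.
Area A = 0.0181 m².
Net radiated power P_net = εσA(T⁴ − T₀⁴) = 0.858×5.670×10⁻⁸×0.0181×(579.05⁴ − 309.7⁴).
T⁴ − T₀⁴ = 1.12425×10¹¹ − 9.19951×10⁹ = 1.03225×10¹¹ K⁴, so P_net = 90.9 W.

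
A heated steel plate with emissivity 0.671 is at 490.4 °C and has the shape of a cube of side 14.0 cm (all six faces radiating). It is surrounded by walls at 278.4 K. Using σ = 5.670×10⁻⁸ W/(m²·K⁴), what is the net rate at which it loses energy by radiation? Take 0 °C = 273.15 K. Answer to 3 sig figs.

Net loss ≈ 1.49×10³ W

T = 490.4 °C + 273.15 = 763.55 K.
Area A = 6s² = 6×(0.140 m)² = 0.1176 m².
Net radiated power P_net = εσA(T⁴ − T₀⁴) = 0.671×5.670×10⁻⁸×0.1176×(763.55⁴ − 278.4⁴).
T⁴ − T₀⁴ = 3.39899×10¹¹ − 6.00727×10⁹ = 3.33892×10¹¹ K⁴, so P_net = 1.49×10³ W.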